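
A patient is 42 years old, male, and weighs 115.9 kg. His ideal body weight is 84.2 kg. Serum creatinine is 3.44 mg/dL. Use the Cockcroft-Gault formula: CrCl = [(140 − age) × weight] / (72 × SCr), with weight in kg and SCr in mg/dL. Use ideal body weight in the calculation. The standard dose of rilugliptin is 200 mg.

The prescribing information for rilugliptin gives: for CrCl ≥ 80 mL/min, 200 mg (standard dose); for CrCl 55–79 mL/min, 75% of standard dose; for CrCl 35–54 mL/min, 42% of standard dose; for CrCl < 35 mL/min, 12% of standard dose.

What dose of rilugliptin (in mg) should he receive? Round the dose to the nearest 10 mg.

CrCl = (140 − 42) × 84.2 / (72 × 3.44) = 8251.6 / 247.68 ≈ 33.3 mL/min
CrCl ≈ 33 mL/min → bracket < 35 mL/min.
12% of 200 mg = 24 mg → 20 mg

20 mg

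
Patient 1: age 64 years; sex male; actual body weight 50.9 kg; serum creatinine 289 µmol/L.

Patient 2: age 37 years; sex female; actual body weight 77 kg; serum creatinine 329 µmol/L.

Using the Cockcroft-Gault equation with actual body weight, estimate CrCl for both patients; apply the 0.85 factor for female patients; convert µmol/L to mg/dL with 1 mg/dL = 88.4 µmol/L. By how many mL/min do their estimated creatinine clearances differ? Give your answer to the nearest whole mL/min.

Patient 1: SCr = 289 / 88.4 = 3.269 mg/dL
Patient 1: CrCl = (140 − 64) × 50.9 / (72 × 3.269) = 3868.4 / 235.37 ≈ 16.4 mL/min
Patient 2: SCr = 329 / 88.4 = 3.722 mg/dL
Patient 2: CrCl = (140 − 37) × 77 / (72 × 3.722) × 0.85 = 7931.0 / 267.98 × 0.85 ≈ 25.2 mL/min
|16.4 − 25.2| = 8.8 mL/min

9 mL/min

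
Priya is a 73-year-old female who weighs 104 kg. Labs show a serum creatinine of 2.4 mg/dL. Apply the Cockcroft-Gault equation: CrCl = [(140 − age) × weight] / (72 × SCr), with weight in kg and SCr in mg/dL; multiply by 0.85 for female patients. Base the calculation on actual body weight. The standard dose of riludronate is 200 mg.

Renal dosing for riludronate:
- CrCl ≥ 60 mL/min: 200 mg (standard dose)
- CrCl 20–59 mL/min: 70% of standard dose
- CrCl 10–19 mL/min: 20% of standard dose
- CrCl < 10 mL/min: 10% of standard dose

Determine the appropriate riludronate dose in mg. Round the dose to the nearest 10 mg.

140 mg

CrCl = (140 − 73) × 104 / (72 × 2.4) × 0.85 = 6968.0 / 172.80 × 0.85 ≈ 34.3 mL/min
CrCl ≈ 34 mL/min → bracket 20–59 mL/min.
70% of 200 mg = 140 mg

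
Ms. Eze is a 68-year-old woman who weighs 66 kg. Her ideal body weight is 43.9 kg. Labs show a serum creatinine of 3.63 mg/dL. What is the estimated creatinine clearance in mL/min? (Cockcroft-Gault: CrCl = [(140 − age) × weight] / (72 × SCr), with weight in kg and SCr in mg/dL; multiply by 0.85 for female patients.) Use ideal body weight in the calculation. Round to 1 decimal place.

10.3 mL/min

CrCl = (140 − 68) × 43.9 / (72 × 3.63) × 0.85 = 3160.8 / 261.36 × 0.85 ≈ 10.3 mL/min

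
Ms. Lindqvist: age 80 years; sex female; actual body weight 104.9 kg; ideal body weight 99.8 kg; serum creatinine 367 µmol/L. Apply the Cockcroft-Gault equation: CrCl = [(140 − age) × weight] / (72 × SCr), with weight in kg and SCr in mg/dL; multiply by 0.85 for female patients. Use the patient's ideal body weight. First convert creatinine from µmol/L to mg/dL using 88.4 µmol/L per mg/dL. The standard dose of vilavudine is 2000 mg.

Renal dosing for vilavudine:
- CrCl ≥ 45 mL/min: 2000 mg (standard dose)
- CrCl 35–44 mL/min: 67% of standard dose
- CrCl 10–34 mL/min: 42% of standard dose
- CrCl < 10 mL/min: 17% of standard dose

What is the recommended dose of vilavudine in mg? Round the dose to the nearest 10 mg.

840 mg

SCr = 367 / 88.4 = 4.152 mg/dL
CrCl = (140 − 80) × 99.8 / (72 × 4.152) × 0.85 = 5988.0 / 298.94 × 0.85 ≈ 17.0 mL/min
CrCl ≈ 17 mL/min → bracket 10–34 mL/min.
42% of 2000 mg = 840 mg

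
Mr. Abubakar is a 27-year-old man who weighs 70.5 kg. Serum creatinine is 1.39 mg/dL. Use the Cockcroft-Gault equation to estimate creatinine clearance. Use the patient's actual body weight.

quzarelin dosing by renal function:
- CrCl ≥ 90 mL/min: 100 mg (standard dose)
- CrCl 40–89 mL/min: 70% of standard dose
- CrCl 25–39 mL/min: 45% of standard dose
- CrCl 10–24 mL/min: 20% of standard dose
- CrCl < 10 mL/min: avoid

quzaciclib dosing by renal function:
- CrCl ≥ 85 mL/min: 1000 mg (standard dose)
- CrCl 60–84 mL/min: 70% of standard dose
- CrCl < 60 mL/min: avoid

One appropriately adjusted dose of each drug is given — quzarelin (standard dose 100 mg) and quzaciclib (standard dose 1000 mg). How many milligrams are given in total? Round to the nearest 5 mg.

CrCl = (140 − 27) × 70.5 / (72 × 1.39) = 7966.5 / 100.08 ≈ 79.6 mL/min
CrCl ≈ 80 mL/min.
quzarelin: 40–89 mL/min → 70% of 100 mg = 70 mg.
quzaciclib: 60–84 mL/min → 70% of 1000 mg = 700 mg.
Total = 70 + 700 = 770 mg.

770 mg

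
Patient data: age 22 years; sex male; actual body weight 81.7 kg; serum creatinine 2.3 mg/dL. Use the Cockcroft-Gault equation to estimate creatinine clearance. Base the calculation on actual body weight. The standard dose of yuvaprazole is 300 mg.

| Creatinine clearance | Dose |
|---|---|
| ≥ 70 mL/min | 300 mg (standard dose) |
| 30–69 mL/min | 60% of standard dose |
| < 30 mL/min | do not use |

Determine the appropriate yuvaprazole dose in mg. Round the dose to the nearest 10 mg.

CrCl = (140 − 22) × 81.7 / (72 × 2.3) = 9640.6 / 165.60 ≈ 58.2 mL/min
CrCl ≈ 58 mL/min → bracket 30–69 mL/min.
60% of 300 mg = 180 mg

180 mg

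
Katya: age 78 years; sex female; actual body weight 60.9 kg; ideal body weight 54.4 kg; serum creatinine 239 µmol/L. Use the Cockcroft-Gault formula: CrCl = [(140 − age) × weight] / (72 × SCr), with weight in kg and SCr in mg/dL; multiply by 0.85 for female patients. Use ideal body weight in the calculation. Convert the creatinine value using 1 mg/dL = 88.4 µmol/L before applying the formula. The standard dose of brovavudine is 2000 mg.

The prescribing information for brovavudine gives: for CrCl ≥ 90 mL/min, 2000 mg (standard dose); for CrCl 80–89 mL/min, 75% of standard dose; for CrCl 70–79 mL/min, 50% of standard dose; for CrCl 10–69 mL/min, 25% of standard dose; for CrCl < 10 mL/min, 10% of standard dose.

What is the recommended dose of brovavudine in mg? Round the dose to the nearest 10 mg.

500 mg

SCr = 239 / 88.4 = 2.704 mg/dL
CrCl = (140 − 78) × 54.4 / (72 × 2.704) × 0.85 = 3372.8 / 194.69 × 0.85 ≈ 14.7 mL/min
CrCl ≈ 15 mL/min → bracket 10–69 mL/min.
25% of 2000 mg = 500 mg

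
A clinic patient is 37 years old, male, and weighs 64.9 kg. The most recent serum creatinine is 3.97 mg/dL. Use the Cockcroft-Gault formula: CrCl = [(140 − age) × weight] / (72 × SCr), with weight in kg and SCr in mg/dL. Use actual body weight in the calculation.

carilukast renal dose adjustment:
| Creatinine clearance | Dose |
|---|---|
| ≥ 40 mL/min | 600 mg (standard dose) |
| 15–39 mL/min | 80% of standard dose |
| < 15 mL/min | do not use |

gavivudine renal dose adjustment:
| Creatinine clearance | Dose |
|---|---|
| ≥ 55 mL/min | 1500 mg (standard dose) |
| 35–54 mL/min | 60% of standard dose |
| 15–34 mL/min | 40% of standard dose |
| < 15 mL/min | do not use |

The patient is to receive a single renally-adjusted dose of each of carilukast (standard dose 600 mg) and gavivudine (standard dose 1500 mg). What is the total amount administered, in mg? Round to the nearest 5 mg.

1080 mg

CrCl = (140 − 37) × 64.9 / (72 × 3.97) = 6684.7 / 285.84 ≈ 23.4 mL/min
CrCl ≈ 23 mL/min.
carilukast: 15–39 mL/min → 80% of 600 mg = 480 mg.
gavivudine: 15–34 mL/min → 40% of 1500 mg = 600 mg.
Total = 480 + 600 = 1080 mg.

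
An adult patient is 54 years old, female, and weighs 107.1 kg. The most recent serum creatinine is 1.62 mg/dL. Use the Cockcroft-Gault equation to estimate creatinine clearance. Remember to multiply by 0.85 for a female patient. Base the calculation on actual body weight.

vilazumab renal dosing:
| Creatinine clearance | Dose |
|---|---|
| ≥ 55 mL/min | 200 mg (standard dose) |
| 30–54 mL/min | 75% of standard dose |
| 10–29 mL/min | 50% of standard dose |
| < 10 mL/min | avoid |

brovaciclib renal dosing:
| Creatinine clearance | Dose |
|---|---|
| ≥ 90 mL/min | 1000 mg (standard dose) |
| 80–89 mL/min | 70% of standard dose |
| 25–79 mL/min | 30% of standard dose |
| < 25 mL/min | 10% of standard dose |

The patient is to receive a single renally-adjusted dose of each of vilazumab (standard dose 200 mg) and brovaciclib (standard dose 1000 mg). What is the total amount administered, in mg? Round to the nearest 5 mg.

CrCl = (140 − 54) × 107.1 / (72 × 1.62) × 0.85 = 9210.6 / 116.64 × 0.85 ≈ 67.1 mL/min
CrCl ≈ 67 mL/min.
vilazumab: ≥ 55 mL/min → 100% of 200 mg = 200 mg.
brovaciclib: 25–79 mL/min → 30% of 1000 mg = 300 mg.
Total = 200 + 300 = 500 mg.

500 mg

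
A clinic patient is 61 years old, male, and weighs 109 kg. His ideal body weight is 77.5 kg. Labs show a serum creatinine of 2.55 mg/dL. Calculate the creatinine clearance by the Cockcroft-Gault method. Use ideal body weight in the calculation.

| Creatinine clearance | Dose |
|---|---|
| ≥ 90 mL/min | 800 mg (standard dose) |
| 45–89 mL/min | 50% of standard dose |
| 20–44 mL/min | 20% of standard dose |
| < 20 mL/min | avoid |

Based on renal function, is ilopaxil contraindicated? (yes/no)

CrCl = (140 − 61) × 77.5 / (72 × 2.55) = 6122.5 / 183.60 ≈ 33.3 mL/min
CrCl ≈ 33 mL/min, which is ≥ 20 mL/min.

no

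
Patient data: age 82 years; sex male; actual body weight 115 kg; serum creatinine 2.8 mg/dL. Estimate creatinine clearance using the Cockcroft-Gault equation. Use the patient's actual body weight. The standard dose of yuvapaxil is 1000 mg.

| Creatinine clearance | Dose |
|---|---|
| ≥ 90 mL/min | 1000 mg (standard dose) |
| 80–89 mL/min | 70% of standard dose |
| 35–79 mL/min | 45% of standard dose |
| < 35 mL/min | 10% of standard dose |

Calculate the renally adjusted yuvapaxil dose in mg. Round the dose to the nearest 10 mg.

CrCl = (140 − 82) × 115 / (72 × 2.8) = 6670.0 / 201.60 ≈ 33.1 mL/min
CrCl ≈ 33 mL/min → bracket < 35 mL/min.
10% of 1000 mg = 100 mg

100 mg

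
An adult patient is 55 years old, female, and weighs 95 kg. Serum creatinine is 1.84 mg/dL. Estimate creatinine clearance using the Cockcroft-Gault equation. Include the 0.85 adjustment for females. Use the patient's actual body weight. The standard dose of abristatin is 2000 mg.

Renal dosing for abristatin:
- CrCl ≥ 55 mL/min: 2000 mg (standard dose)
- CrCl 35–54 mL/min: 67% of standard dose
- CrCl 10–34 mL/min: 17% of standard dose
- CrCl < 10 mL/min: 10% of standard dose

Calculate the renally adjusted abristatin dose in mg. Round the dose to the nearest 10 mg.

CrCl = (140 − 55) × 95 / (72 × 1.84) × 0.85 = 8075.0 / 132.48 × 0.85 ≈ 51.8 mL/min
CrCl ≈ 52 mL/min → bracket 35–54 mL/min.
67% of 2000 mg = 1340 mg

1340 mg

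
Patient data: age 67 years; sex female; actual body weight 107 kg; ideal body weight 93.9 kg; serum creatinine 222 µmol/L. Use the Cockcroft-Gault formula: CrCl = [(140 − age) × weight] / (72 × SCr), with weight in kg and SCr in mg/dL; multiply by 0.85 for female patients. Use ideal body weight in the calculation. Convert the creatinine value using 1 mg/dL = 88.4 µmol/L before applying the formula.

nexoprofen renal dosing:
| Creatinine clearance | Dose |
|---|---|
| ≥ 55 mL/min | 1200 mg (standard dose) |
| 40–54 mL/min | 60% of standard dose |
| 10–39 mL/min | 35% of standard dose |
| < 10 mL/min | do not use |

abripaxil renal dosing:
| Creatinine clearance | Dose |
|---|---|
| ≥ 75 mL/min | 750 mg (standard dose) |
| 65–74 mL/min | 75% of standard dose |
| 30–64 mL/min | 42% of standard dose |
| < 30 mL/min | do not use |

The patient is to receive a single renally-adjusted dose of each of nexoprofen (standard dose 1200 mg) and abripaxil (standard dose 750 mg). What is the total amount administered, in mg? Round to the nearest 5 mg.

SCr = 222 / 88.4 = 2.511 mg/dL
CrCl = (140 − 67) × 93.9 / (72 × 2.511) × 0.85 = 6854.7 / 180.79 × 0.85 ≈ 32.2 mL/min
CrCl ≈ 32 mL/min.
nexoprofen: 10–39 mL/min → 35% of 1200 mg = 420 mg.
abripaxil: 30–64 mL/min → 42% of 750 mg = 315 mg.
Total = 420 + 315 = 735 mg.

735 mg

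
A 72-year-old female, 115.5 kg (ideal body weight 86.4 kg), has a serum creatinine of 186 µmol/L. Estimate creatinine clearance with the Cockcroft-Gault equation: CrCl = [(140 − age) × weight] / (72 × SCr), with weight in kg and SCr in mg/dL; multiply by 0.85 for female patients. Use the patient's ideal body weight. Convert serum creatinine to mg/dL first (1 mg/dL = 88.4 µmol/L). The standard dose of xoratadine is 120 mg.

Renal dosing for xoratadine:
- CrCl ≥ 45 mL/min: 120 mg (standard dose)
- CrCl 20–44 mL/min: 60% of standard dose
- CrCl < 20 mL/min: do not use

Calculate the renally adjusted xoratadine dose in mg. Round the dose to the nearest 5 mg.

SCr = 186 / 88.4 = 2.104 mg/dL
CrCl = (140 − 72) × 86.4 / (72 × 2.104) × 0.85 = 5875.2 / 151.49 × 0.85 ≈ 33.0 mL/min
CrCl ≈ 33 mL/min → bracket 20–44 mL/min.
60% of 120 mg = 72 mg → 70 mg

70 mg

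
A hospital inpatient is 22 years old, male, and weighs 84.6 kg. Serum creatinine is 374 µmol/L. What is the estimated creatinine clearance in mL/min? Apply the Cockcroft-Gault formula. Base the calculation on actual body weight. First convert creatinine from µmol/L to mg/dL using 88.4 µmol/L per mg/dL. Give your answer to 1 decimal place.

32.8 mL/min

SCr = 374 / 88.4 = 4.231 mg/dL
CrCl = (140 − 22) × 84.6 / (72 × 4.231) = 9982.8 / 304.63 ≈ 32.8 mL/min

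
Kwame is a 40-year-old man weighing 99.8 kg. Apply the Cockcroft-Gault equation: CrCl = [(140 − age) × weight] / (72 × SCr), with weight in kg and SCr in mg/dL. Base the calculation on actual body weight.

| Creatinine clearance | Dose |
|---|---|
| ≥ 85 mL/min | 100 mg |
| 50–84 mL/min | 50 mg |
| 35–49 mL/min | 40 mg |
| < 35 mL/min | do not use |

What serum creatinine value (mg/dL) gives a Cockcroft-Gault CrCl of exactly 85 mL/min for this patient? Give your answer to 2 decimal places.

1.63 mg/dL

Standard dose requires CrCl ≥ 85 mL/min.
Set (140 − 40) × 99.8 / (72 × SCr) = 85
SCr = (140 − 40) × 99.8 / (72 × 85) = 1.631 mg/dL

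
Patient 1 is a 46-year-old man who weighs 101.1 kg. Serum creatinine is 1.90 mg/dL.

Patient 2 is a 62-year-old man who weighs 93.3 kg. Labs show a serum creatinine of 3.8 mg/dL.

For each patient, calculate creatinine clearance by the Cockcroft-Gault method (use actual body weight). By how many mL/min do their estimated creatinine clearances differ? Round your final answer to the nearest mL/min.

Patient 1: CrCl = (140 − 46) × 101.1 / (72 × 1.9) = 9503.4 / 136.80 ≈ 69.5 mL/min
Patient 2: CrCl = (140 − 62) × 93.3 / (72 × 3.8) = 7277.4 / 273.60 ≈ 26.6 mL/min
|69.5 − 26.6| = 42.9 mL/min

43 mL/min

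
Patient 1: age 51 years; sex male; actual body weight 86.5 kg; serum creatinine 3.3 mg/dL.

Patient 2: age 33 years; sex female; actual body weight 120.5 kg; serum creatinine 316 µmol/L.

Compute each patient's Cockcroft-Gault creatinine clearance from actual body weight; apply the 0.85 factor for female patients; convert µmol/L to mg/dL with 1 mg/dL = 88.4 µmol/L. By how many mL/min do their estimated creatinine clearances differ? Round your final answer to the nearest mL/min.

Patient 1: CrCl = (140 − 51) × 86.5 / (72 × 3.3) = 7698.5 / 237.60 ≈ 32.4 mL/min
Patient 2: SCr = 316 / 88.4 = 3.575 mg/dL
Patient 2: CrCl = (140 − 33) × 120.5 / (72 × 3.575) × 0.85 = 12893.5 / 257.40 × 0.85 ≈ 42.6 mL/min
|32.4 − 42.6| = 10.2 mL/min

10 mL/min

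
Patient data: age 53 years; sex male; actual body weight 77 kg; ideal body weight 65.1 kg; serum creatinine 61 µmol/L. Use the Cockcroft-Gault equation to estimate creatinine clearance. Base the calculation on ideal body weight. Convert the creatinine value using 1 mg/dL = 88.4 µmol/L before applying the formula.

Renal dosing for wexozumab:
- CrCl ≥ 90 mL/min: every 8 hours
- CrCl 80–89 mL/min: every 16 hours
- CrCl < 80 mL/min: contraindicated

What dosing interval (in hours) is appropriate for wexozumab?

every 8 hours

SCr = 61 / 88.4 = 0.69 mg/dL
CrCl = (140 − 53) × 65.1 / (72 × 0.69) = 5663.7 / 49.68 ≈ 114.0 mL/min
CrCl ≈ 114 mL/min → bracket ≥ 90 mL/min → every 8 hours.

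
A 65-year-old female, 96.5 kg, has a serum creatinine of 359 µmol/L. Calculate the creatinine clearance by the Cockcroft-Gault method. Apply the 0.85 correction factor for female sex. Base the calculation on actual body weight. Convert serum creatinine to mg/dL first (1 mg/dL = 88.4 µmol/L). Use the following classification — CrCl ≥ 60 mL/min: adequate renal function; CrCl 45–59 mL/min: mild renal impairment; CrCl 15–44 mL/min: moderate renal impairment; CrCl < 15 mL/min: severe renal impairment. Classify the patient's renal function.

SCr = 359 / 88.4 = 4.061 mg/dL
CrCl = (140 − 65) × 96.5 / (72 × 4.061) × 0.85 = 7237.5 / 292.39 × 0.85 ≈ 21.0 mL/min
21 mL/min falls in the 'moderate renal impairment' range.

moderate renal impairment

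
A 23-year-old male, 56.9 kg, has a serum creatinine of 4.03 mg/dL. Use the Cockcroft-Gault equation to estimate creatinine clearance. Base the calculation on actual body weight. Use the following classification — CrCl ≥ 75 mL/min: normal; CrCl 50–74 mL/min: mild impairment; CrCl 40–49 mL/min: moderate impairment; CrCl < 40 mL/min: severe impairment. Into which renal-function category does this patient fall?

CrCl = (140 − 23) × 56.9 / (72 × 4.03) = 6657.3 / 290.16 ≈ 22.9 mL/min
23 mL/min falls in the 'severe impairment' range.

severe impairment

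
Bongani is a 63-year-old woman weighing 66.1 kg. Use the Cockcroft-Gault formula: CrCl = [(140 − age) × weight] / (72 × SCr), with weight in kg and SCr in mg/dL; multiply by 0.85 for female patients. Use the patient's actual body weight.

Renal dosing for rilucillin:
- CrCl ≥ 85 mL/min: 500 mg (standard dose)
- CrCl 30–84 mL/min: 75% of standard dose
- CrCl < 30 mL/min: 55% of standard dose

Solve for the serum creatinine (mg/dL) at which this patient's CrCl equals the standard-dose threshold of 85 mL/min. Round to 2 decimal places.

0.71 mg/dL

Standard dose requires CrCl ≥ 85 mL/min.
Set (140 − 63) × 66.1 × 0.85 / (72 × SCr) = 85
SCr = (140 − 63) × 66.1 × 0.85 / (72 × 85) = 0.707 mg/dL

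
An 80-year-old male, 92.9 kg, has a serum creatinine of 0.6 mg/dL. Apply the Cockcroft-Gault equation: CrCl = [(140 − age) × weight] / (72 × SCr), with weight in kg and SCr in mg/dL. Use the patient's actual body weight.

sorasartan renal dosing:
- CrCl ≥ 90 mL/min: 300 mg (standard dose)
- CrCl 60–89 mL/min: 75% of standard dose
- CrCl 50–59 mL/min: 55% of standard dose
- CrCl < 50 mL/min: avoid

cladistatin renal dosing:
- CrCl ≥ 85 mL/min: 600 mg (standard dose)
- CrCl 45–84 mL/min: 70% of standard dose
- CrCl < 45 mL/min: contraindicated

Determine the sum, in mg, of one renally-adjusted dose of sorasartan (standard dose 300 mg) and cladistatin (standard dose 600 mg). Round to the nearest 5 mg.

900 mg

CrCl = (140 − 80) × 92.9 / (72 × 0.6) = 5574.0 / 43.20 ≈ 129.0 mL/min
CrCl ≈ 129 mL/min.
sorasartan: ≥ 90 mL/min → 100% of 300 mg = 300 mg.
cladistatin: ≥ 85 mL/min → 100% of 600 mg = 600 mg.
Total = 300 + 600 = 900 mg.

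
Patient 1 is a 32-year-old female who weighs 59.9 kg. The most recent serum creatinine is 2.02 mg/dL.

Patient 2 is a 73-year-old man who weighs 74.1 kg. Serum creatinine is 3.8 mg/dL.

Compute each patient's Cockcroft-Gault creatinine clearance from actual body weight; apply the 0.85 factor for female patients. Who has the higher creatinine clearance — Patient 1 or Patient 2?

Patient 1

Patient 1: CrCl = (140 − 32) × 59.9 / (72 × 2.02) × 0.85 = 6469.2 / 145.44 × 0.85 ≈ 37.8 mL/min
Patient 2: CrCl = (140 − 73) × 74.1 / (72 × 3.8) = 4964.7 / 273.60 ≈ 18.1 mL/min
37.8 vs 18.1 mL/min → Patient 1 is higher.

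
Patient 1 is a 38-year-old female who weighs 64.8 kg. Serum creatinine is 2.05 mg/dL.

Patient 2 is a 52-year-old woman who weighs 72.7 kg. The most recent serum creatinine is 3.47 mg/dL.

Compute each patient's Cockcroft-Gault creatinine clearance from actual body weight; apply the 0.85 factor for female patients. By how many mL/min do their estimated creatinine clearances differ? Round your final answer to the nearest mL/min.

16 mL/min

Patient 1: CrCl = (140 − 38) × 64.8 / (72 × 2.05) × 0.85 = 6609.6 / 147.60 × 0.85 ≈ 38.1 mL/min
Patient 2: CrCl = (140 − 52) × 72.7 / (72 × 3.47) × 0.85 = 6397.6 / 249.84 × 0.85 ≈ 21.8 mL/min
|38.1 − 21.8| = 16.3 mL/min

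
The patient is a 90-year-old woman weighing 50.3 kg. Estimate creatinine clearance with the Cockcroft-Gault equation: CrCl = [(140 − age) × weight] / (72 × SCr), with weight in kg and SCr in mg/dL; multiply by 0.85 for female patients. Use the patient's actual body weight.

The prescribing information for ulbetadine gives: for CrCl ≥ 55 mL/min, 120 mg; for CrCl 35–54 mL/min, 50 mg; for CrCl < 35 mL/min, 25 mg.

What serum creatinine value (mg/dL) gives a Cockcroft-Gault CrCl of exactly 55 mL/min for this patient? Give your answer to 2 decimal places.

0.54 mg/dL

Standard dose requires CrCl ≥ 55 mL/min.
Set (140 − 90) × 50.3 × 0.85 / (72 × SCr) = 55
SCr = (140 − 90) × 50.3 × 0.85 / (72 × 55) = 0.540 mg/dL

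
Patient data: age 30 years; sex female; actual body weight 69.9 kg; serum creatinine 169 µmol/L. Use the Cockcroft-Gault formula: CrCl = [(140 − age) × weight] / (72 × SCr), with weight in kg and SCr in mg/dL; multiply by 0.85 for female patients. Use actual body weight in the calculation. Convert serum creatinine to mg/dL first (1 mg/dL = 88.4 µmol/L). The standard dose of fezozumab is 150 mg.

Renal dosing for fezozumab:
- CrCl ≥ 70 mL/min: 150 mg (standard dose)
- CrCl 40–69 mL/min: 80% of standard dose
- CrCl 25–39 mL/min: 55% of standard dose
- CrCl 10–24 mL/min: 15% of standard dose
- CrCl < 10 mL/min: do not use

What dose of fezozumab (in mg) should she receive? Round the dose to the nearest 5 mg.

120 mg

SCr = 169 / 88.4 = 1.912 mg/dL
CrCl = (140 − 30) × 69.9 / (72 × 1.912) × 0.85 = 7689.0 / 137.66 × 0.85 ≈ 47.5 mL/min
CrCl ≈ 47 mL/min → bracket 40–69 mL/min.
80% of 150 mg = 120 mg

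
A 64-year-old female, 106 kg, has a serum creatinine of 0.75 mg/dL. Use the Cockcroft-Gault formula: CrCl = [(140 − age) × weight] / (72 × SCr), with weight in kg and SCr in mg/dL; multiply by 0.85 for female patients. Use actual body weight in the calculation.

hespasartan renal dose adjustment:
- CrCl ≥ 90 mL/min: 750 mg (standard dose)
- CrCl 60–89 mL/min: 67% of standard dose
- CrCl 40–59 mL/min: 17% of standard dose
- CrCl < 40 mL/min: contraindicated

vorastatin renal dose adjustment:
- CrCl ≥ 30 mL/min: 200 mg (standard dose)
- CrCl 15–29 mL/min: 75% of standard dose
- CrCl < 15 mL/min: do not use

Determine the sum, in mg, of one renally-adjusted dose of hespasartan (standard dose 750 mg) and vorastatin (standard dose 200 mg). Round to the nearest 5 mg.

950 mg

CrCl = (140 − 64) × 106 / (72 × 0.75) × 0.85 = 8056.0 / 54.00 × 0.85 ≈ 126.8 mL/min
CrCl ≈ 127 mL/min.
hespasartan: ≥ 90 mL/min → 100% of 750 mg = 750 mg.
vorastatin: ≥ 30 mL/min → 100% of 200 mg = 200 mg.
Total = 750 + 200 = 950 mg.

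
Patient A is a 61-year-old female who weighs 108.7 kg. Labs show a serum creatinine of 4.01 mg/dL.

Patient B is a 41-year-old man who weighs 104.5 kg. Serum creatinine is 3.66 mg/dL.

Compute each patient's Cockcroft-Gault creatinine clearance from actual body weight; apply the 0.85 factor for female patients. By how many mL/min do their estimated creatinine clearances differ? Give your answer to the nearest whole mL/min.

14 mL/min

Patient A: CrCl = (140 − 61) × 108.7 / (72 × 4.01) × 0.85 = 8587.3 / 288.72 × 0.85 ≈ 25.3 mL/min
Patient B: CrCl = (140 − 41) × 104.5 / (72 × 3.66) = 10345.5 / 263.52 ≈ 39.3 mL/min
|25.3 − 39.3| = 14.0 mL/min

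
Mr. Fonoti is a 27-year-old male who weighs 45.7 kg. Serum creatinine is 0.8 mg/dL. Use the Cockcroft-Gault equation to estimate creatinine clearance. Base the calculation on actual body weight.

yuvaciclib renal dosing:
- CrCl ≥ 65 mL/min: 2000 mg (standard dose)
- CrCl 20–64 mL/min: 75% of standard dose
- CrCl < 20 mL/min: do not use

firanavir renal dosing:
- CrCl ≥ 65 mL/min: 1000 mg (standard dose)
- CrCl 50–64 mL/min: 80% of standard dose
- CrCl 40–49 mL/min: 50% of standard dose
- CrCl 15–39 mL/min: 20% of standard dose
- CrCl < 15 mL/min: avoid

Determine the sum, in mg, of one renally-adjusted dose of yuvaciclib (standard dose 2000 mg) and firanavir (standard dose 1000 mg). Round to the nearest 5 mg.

3000 mg

CrCl = (140 − 27) × 45.7 / (72 × 0.8) = 5164.1 / 57.60 ≈ 89.7 mL/min
CrCl ≈ 90 mL/min.
yuvaciclib: ≥ 65 mL/min → 100% of 2000 mg = 2000 mg.
firanavir: ≥ 65 mL/min → 100% of 1000 mg = 1000 mg.
Total = 2000 + 1000 = 3000 mg.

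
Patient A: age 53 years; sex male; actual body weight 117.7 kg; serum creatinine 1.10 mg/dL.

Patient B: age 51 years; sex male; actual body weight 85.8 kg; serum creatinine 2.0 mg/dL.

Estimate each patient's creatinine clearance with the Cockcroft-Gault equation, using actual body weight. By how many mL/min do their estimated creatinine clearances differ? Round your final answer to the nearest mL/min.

Patient A: CrCl = (140 − 53) × 117.7 / (72 × 1.1) = 10239.9 / 79.20 ≈ 129.3 mL/min
Patient B: CrCl = (140 − 51) × 85.8 / (72 × 2) = 7636.2 / 144.00 ≈ 53.0 mL/min
|129.3 − 53.0| = 76.3 mL/min

76 mL/min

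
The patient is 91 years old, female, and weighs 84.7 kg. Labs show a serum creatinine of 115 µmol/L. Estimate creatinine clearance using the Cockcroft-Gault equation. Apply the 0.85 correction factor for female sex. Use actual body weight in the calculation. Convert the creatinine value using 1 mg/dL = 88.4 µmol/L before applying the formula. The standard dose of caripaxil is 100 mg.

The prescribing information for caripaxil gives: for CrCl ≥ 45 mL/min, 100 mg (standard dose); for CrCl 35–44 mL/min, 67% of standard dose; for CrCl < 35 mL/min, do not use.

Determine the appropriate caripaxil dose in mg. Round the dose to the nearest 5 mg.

SCr = 115 / 88.4 = 1.301 mg/dL
CrCl = (140 − 91) × 84.7 / (72 × 1.301) × 0.85 = 4150.3 / 93.67 × 0.85 ≈ 37.7 mL/min
CrCl ≈ 38 mL/min → bracket 35–44 mL/min.
67% of 100 mg = 67 mg → 65 mg

65 mg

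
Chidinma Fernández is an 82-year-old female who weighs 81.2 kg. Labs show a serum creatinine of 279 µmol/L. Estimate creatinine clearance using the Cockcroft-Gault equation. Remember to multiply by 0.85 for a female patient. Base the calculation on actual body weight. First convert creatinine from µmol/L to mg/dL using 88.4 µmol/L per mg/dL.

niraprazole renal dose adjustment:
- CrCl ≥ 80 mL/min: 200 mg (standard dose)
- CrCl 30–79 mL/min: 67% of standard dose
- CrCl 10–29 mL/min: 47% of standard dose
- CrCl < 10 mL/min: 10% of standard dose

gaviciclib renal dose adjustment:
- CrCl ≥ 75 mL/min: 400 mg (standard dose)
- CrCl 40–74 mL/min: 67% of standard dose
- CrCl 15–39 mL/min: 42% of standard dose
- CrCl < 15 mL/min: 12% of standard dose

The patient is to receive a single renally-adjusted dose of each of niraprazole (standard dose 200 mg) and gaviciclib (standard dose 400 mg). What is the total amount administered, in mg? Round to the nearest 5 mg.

SCr = 279 / 88.4 = 3.156 mg/dL
CrCl = (140 − 82) × 81.2 / (72 × 3.156) × 0.85 = 4709.6 / 227.23 × 0.85 ≈ 17.6 mL/min
CrCl ≈ 18 mL/min.
niraprazole: 10–29 mL/min → 47% of 200 mg = 94 mg.
gaviciclib: 15–39 mL/min → 42% of 400 mg = 168 mg.
Total = 94 + 168 = 262 mg.

260 mg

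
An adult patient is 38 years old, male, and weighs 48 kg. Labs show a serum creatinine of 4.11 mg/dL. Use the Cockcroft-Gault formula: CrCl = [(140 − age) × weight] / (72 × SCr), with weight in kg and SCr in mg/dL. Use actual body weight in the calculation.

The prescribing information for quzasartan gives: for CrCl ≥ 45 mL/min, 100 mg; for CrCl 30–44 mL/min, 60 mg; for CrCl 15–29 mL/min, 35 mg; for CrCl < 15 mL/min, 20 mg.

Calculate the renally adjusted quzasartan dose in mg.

CrCl = (140 − 38) × 48 / (72 × 4.11) = 4896.0 / 295.92 ≈ 16.5 mL/min
CrCl ≈ 17 mL/min → bracket 15–29 mL/min.
Dose for this bracket: 35 mg.

35 mg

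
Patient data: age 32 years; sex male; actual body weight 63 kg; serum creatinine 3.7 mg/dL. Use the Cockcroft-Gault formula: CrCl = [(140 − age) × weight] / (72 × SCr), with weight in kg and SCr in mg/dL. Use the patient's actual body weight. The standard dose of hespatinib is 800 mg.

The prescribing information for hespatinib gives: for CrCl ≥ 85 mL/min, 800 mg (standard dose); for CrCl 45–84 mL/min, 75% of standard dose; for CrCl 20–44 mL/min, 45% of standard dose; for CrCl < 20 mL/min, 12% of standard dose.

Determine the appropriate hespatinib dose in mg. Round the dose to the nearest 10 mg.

360 mg

CrCl = (140 − 32) × 63 / (72 × 3.7) = 6804.0 / 266.40 ≈ 25.5 mL/min
CrCl ≈ 26 mL/min → bracket 20–44 mL/min.
45% of 800 mg = 360 mg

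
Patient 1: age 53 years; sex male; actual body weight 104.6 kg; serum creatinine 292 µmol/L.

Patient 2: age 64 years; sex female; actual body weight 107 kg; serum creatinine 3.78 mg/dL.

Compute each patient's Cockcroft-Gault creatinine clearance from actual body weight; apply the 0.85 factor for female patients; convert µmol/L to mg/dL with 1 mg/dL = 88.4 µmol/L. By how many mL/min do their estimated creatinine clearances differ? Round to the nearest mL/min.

13 mL/min

Patient 1: SCr = 292 / 88.4 = 3.303 mg/dL
Patient 1: CrCl = (140 − 53) × 104.6 / (72 × 3.303) = 9100.2 / 237.82 ≈ 38.3 mL/min
Patient 2: CrCl = (140 − 64) × 107 / (72 × 3.78) × 0.85 = 8132.0 / 272.16 × 0.85 ≈ 25.4 mL/min
|38.3 − 25.4| = 12.9 mL/min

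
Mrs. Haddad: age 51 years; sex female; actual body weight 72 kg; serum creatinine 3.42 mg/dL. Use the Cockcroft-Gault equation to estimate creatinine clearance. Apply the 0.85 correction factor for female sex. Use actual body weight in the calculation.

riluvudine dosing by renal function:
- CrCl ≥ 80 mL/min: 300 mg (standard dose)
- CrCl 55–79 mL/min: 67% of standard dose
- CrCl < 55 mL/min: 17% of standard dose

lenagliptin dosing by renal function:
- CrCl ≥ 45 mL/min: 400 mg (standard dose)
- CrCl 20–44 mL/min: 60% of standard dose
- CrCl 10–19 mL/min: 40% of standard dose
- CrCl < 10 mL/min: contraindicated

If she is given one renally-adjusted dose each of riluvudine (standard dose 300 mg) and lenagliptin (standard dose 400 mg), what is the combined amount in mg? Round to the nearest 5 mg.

290 mg

CrCl = (140 − 51) × 72 / (72 × 3.42) × 0.85 = 6408.0 / 246.24 × 0.85 ≈ 22.1 mL/min
CrCl ≈ 22 mL/min.
riluvudine: < 55 mL/min → 17% of 300 mg = 51 mg.
lenagliptin: 20–44 mL/min → 60% of 400 mg = 240 mg.
Total = 51 + 240 = 291 mg.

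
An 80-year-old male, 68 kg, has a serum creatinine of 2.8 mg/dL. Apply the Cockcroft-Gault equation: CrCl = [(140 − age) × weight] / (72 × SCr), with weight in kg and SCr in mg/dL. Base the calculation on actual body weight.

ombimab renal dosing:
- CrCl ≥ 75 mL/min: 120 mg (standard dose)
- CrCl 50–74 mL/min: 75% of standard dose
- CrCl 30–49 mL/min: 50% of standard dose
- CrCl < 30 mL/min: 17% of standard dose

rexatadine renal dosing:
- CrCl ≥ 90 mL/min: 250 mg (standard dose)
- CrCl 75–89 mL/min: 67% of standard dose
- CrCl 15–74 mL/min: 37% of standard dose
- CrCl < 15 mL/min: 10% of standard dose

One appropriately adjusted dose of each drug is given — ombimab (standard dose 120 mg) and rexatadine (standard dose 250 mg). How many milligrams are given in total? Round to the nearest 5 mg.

CrCl = (140 − 80) × 68 / (72 × 2.8) = 4080.0 / 201.60 ≈ 20.2 mL/min
CrCl ≈ 20 mL/min.
ombimab: < 30 mL/min → 17% of 120 mg = 20.4 mg.
rexatadine: 15–74 mL/min → 37% of 250 mg = 92.5 mg.
Total = 20.4 + 92.5 = 112.9 mg.

115 mg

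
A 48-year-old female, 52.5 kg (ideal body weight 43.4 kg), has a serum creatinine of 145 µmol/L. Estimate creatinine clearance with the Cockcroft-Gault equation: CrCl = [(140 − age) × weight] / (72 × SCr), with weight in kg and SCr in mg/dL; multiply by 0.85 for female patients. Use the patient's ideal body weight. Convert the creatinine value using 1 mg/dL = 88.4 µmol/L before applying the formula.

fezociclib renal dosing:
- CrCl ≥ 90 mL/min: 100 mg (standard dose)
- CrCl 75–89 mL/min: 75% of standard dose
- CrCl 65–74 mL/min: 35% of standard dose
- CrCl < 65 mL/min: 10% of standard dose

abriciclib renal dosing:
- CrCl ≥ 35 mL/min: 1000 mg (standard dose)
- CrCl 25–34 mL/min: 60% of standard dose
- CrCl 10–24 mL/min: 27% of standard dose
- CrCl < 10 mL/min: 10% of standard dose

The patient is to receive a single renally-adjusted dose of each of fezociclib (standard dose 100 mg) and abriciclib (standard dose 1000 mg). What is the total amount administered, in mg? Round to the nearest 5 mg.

610 mg

SCr = 145 / 88.4 = 1.64 mg/dL
CrCl = (140 − 48) × 43.4 / (72 × 1.64) × 0.85 = 3992.8 / 118.08 × 0.85 ≈ 28.7 mL/min
CrCl ≈ 29 mL/min.
fezociclib: < 65 mL/min → 10% of 100 mg = 10 mg.
abriciclib: 25–34 mL/min → 60% of 1000 mg = 600 mg.
Total = 10 + 600 = 610 mg.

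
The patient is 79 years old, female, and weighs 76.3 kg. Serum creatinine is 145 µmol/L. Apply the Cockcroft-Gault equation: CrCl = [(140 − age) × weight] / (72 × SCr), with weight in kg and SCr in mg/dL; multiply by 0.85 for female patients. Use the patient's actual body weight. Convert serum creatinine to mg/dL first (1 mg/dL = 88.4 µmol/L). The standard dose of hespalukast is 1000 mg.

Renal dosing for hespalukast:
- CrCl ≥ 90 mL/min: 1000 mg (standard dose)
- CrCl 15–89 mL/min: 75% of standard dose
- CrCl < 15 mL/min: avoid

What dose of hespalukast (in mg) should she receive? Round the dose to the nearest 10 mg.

750 mg

SCr = 145 / 88.4 = 1.64 mg/dL
CrCl = (140 − 79) × 76.3 / (72 × 1.64) × 0.85 = 4654.3 / 118.08 × 0.85 ≈ 33.5 mL/min
CrCl ≈ 33 mL/min → bracket 15–89 mL/min.
75% of 1000 mg = 750 mg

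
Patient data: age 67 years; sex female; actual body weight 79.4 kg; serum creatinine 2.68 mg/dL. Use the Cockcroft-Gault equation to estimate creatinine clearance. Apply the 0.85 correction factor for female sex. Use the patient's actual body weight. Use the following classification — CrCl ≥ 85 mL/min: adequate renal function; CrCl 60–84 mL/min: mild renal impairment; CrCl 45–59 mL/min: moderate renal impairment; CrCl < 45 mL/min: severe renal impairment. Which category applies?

CrCl = (140 − 67) × 79.4 / (72 × 2.68) × 0.85 = 5796.2 / 192.96 × 0.85 ≈ 25.5 mL/min
26 mL/min falls in the 'severe renal impairment' range.

severe renal impairment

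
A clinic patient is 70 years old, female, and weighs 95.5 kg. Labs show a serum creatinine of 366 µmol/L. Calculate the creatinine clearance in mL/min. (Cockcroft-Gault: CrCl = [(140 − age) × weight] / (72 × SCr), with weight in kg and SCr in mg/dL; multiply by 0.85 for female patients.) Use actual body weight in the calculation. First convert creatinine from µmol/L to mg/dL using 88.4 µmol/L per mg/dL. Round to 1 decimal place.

19.1 mL/min

SCr = 366 / 88.4 = 4.14 mg/dL
CrCl = (140 − 70) × 95.5 / (72 × 4.14) × 0.85 = 6685.0 / 298.08 × 0.85 ≈ 19.1 mL/min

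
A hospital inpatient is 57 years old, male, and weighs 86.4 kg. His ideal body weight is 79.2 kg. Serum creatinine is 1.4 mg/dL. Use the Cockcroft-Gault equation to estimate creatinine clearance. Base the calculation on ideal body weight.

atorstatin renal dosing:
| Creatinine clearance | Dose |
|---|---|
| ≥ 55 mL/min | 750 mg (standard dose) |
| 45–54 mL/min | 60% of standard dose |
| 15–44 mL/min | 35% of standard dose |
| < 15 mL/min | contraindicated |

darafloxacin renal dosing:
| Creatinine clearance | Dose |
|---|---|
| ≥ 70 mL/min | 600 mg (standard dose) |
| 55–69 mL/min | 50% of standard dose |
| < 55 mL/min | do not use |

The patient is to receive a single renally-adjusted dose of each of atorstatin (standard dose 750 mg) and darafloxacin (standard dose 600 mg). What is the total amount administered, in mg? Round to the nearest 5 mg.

1050 mg

CrCl = (140 − 57) × 79.2 / (72 × 1.4) = 6573.6 / 100.80 ≈ 65.2 mL/min
CrCl ≈ 65 mL/min.
atorstatin: ≥ 55 mL/min → 100% of 750 mg = 750 mg.
darafloxacin: 55–69 mL/min → 50% of 600 mg = 300 mg.
Total = 750 + 300 = 1050 mg.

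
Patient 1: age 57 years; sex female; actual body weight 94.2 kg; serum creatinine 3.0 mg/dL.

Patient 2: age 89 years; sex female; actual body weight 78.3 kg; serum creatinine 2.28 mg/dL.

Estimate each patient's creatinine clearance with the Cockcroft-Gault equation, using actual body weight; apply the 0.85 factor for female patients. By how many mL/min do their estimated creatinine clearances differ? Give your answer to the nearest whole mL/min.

Patient 1: CrCl = (140 − 57) × 94.2 / (72 × 3) × 0.85 = 7818.6 / 216.00 × 0.85 ≈ 30.8 mL/min
Patient 2: CrCl = (140 − 89) × 78.3 / (72 × 2.28) × 0.85 = 3993.3 / 164.16 × 0.85 ≈ 20.7 mL/min
|30.8 − 20.7| = 10.1 mL/min

10 mL/min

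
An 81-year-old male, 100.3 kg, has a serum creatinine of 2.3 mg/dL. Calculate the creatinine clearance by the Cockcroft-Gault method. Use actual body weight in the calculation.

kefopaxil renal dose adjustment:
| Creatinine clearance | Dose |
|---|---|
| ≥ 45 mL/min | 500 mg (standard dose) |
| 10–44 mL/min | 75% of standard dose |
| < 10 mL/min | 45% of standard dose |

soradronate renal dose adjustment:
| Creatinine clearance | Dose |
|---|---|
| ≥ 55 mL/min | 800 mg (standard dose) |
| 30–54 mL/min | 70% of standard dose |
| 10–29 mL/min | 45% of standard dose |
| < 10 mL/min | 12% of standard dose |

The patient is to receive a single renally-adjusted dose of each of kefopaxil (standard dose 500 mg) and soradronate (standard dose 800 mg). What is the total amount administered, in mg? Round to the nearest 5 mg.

935 mg

CrCl = (140 − 81) × 100.3 / (72 × 2.3) = 5917.7 / 165.60 ≈ 35.7 mL/min
CrCl ≈ 36 mL/min.
kefopaxil: 10–44 mL/min → 75% of 500 mg = 375 mg.
soradronate: 30–54 mL/min → 70% of 800 mg = 560 mg.
Total = 375 + 560 = 935 mg.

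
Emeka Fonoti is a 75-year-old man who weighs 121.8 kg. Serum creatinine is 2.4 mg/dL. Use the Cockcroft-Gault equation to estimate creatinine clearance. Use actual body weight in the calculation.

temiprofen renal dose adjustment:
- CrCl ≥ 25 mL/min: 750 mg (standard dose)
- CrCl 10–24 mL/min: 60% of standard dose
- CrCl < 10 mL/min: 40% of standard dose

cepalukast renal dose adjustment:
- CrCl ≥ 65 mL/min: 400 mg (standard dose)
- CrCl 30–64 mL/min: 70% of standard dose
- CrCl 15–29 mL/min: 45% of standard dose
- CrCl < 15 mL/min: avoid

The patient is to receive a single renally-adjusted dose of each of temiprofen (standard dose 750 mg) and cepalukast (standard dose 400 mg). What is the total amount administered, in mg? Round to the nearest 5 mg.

CrCl = (140 − 75) × 121.8 / (72 × 2.4) = 7917.0 / 172.80 ≈ 45.8 mL/min
CrCl ≈ 46 mL/min.
temiprofen: ≥ 25 mL/min → 100% of 750 mg = 750 mg.
cepalukast: 30–64 mL/min → 70% of 400 mg = 280 mg.
Total = 750 + 280 = 1030 mg.

1030 mg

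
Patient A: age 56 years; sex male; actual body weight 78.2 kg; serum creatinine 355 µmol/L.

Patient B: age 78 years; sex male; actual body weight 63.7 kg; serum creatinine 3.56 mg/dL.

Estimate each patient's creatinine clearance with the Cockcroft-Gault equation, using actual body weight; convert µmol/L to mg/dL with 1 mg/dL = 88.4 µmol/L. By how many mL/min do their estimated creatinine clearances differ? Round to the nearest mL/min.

7 mL/min

Patient A: SCr = 355 / 88.4 = 4.016 mg/dL
Patient A: CrCl = (140 − 56) × 78.2 / (72 × 4.016) = 6568.8 / 289.15 ≈ 22.7 mL/min
Patient B: CrCl = (140 − 78) × 63.7 / (72 × 3.56) = 3949.4 / 256.32 ≈ 15.4 mL/min
|22.7 − 15.4| = 7.3 mL/min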